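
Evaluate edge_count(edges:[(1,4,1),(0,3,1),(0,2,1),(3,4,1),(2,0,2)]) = 5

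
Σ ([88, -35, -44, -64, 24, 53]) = 88 + (-35) + (-44) + (-64) + 24 + 53
= 22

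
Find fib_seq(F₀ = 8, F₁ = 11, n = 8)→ [8, 11, 19, 30, 49, 79, 128, 207]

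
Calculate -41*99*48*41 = -7988112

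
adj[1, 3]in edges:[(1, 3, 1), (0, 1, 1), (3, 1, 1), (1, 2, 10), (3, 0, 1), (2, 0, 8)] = 1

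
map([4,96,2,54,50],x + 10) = [14, 106, 12, 64, 60]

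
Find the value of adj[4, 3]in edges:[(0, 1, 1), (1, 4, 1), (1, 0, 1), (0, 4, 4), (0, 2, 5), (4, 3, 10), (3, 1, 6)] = 10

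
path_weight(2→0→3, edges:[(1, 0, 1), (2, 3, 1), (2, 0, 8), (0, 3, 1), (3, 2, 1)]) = 9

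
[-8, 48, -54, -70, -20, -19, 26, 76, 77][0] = -8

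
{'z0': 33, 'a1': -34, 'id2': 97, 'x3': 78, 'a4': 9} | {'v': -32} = {'z0': 33, 'a1': -34, 'id2': 97, 'x3': 78, 'a4': 9, 'v': -32}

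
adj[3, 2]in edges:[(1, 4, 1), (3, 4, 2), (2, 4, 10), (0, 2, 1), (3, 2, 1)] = 1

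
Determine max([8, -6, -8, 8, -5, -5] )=8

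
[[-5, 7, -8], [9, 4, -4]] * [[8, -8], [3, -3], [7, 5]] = C[0][0] = (-5)*(8) + (7)*(3) + (-8)*(7) = -75
C[0][1] = (-5)*(-8) + (7)*(-3) + (-8)*(5) = -21
C[1][0] = (9)*(8) + (4)*(3) + (-4)*(7) = 56
C[1][1] = (9)*(-8) + (4)*(-3) + (-4)*(5) = -104
= [[-75, -21], [56, -104]]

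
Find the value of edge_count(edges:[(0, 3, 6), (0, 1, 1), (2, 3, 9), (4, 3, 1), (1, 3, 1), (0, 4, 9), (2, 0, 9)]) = 7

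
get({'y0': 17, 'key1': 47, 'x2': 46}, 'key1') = 47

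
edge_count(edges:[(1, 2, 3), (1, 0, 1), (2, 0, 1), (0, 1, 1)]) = 4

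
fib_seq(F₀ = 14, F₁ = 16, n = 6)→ F_2 = F_1 + F_0 = 30
F_3 = F_2 + F_1 = 46
F_4 = F_3 + F_2 = 76
...
= [14, 16, 30, 46, 76, 122]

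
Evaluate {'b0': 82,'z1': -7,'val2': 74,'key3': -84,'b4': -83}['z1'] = -7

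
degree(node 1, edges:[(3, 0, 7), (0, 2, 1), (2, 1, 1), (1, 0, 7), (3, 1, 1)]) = 3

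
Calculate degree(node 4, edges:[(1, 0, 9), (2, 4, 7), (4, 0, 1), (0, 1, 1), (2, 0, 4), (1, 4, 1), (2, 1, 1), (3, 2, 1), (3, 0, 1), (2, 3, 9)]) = 3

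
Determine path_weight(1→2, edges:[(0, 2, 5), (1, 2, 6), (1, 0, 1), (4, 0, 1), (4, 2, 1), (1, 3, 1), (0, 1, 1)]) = w(1→2)=6
= 6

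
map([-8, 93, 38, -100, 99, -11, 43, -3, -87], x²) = (-8)²=64, (93)²=8649, (38)²=1444, (-100)²=10000, (99)²=9801, (-11)²=121, (43)²=1849, (-3)²=9, (-87)²=7569
= [64, 8649, 1444, 10000, 9801, 121, 1849, 9, 7569]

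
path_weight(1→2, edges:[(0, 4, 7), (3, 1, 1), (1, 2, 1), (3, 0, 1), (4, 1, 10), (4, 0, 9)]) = 1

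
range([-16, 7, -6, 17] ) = 33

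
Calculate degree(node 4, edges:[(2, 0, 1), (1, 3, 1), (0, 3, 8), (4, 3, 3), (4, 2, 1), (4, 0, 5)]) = 3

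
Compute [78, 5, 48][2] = 48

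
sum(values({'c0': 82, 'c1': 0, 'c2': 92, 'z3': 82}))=256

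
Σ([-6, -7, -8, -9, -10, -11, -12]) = (-6) + (-7) + (-8) + (-9) + (-10) + (-11) + (-12)
= -63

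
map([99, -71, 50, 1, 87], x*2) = 99*2=198, -71*2=-142, 50*2=100, 1*2=2, 87*2=174
= [198, -142, 100, 2, 174]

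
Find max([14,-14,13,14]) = 14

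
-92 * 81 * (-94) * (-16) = -11207808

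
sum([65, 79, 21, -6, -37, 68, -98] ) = 92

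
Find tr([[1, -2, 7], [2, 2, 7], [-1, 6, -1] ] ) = diagonal: 1 + 2 + (-1)
= 2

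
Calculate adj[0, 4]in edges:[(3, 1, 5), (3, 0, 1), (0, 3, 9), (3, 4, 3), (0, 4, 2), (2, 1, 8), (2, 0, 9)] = 2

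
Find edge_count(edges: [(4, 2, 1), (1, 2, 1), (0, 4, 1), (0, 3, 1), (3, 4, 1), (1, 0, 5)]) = 6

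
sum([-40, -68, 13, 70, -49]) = -74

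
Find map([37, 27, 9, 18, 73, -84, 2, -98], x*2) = [74, 54, 18, 36, 146, -168, 4, -196]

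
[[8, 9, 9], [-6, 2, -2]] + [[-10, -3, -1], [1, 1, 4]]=[[-2, 6, 8], [-5, 3, 2]]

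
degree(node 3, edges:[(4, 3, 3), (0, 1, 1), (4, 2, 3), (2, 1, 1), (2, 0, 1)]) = incident: (4,3)
= 1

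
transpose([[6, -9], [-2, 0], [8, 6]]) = [[6, -2, 8], [-9, 0, 6]]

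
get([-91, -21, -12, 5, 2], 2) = -12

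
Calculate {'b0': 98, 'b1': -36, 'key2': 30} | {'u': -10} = {'b0': 98, 'b1': -36, 'key2': 30, 'u': -10}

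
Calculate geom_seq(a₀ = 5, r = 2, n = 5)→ a_0 = 5*2^0 = 5
a_1 = 5*2^1 = 10
a_2 = 5*2^2 = 20
...
= [5, 10, 20, 40, 80]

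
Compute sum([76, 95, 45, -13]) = 203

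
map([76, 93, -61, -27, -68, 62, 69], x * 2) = [152, 186, -122, -54, -136, 124, 138]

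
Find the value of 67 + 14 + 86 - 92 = 75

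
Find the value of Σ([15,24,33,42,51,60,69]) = 15 + 24 + 33 + 42 + 51 + 60 + 69
= 294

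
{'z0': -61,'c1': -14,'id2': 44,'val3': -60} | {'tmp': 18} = {'z0': -61, 'c1': -14, 'id2': 44, 'val3': -60, 'tmp': 18}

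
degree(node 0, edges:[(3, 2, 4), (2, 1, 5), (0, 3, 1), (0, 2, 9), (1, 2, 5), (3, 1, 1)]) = incident: (0,3), (0,2)
= 2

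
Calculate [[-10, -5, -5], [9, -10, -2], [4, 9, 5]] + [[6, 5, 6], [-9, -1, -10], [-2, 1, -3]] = [[-4, 0, 1], [0, -11, -12], [2, 10, 2]]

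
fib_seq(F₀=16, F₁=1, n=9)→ F_2 = F_1 + F_0 = 17
F_3 = F_2 + F_1 = 18
F_4 = F_3 + F_2 = 35
...
= [16, 1, 17, 18, 35, 53, 88, 141, 229]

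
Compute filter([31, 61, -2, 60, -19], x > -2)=keep x where x > -2: 31✓, 61✓, -2✗, 60✓, -19✗
= [31, 61, 60]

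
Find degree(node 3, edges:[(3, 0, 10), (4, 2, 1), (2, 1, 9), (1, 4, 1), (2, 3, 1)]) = incident: (3,0), (2,3)
= 2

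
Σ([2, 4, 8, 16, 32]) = 62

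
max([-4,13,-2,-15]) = 13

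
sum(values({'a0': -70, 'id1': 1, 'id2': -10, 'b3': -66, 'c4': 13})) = -132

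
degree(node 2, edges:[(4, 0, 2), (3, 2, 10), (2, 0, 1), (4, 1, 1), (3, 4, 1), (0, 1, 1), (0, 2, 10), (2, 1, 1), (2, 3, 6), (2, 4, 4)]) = incident: (3,2), (2,0), (0,2), (2,1), (2,3), (2,4)
= 6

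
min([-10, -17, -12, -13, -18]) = -18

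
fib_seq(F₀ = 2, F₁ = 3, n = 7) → [2, 3, 5, 8, 13, 21, 34]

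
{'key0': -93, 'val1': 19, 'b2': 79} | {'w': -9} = {'key0': -93, 'val1': 19, 'b2': 79, 'w': -9}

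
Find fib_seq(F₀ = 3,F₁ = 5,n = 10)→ F_2 = F_1 + F_0 = 8
F_3 = F_2 + F_1 = 13
F_4 = F_3 + F_2 = 21
...
= [3, 5, 8, 13, 21, 34, 55, 89, 144, 233]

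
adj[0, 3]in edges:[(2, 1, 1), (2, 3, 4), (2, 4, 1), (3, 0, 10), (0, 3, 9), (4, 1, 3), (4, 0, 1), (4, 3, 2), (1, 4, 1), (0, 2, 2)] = 9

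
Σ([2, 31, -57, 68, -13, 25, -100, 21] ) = -23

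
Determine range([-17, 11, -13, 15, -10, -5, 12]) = 32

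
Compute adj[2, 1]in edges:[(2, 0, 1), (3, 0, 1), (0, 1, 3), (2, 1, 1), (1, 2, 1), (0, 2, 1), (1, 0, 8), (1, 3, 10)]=1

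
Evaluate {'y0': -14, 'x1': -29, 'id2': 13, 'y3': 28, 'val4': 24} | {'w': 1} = {'y0': -14, 'x1': -29, 'id2': 13, 'y3': 28, 'val4': 24, 'w': 1}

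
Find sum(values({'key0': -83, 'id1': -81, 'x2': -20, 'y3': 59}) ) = -125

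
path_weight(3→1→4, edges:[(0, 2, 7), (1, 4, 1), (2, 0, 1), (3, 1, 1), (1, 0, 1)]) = w(3→1)=1 + w(1→4)=1
= 2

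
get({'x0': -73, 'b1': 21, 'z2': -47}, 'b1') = 21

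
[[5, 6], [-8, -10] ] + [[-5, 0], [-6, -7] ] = [[0, 6], [-14, -17]]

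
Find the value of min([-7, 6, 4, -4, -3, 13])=-7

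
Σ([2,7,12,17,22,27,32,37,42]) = 2 + 7 + 12 + 17 + 22 + 27 + 32 + 37 + 42
= 198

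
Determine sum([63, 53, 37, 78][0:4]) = 231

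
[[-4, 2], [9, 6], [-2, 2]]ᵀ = [[-4, 9, -2], [2, 6, 2]]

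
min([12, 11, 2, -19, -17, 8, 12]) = -19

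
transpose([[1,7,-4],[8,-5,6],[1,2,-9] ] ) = [[1, 8, 1], [7, -5, 2], [-4, 6, -9]]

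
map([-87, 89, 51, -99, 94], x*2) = -87*2=-174, 89*2=178, 51*2=102, -99*2=-198, 94*2=188
= [-174, 178, 102, -198, 188]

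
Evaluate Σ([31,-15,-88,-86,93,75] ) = 10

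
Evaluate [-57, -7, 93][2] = 93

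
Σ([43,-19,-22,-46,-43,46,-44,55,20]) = -10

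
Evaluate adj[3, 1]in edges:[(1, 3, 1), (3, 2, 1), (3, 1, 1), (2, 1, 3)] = 1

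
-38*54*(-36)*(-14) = -1034208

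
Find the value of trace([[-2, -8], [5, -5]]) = diagonal: (-2) + (-5)
= -7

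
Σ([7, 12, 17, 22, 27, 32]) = 7 + 12 + 17 + 22 + 27 + 32
= 117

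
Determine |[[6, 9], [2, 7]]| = (6)*(7) - (9)*(2)
= 24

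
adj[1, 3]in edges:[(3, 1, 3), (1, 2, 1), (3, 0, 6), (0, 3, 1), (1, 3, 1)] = 1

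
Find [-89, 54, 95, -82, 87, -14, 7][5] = -14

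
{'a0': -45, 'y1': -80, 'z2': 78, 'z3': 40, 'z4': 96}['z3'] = 40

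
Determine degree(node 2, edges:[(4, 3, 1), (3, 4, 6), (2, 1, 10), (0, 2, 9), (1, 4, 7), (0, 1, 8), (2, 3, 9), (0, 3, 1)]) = 3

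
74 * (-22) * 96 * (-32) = 5001216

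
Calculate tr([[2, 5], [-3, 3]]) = 5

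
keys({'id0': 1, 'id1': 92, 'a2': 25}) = ['id0', 'id1', 'a2']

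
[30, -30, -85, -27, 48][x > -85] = [30, -30, -27, 48]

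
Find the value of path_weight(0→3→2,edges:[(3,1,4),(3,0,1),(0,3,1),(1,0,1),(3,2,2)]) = 3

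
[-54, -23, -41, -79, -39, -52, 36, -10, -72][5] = -52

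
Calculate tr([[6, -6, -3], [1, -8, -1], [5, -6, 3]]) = 1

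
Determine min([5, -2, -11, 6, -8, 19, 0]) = -11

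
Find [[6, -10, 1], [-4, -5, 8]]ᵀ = [[6, -4], [-10, -5], [1, 8]]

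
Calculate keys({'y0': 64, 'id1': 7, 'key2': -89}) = ['y0', 'id1', 'key2']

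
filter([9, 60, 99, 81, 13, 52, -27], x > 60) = keep x where x > 60: 9✗, 60✗, 99✓, 81✓, 13✗, 52✗, -27✗
= [99, 81]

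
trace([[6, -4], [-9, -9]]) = diagonal: 6 + (-9)
= -3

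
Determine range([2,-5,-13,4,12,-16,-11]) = 28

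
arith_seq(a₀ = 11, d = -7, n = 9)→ a_0 = 11 + 0*-7 = 11
a_1 = 11 + 1*-7 = 4
a_2 = 11 + 2*-7 = -3
...
= [11, 4, -3, -10, -17, -24, -31, -38, -45]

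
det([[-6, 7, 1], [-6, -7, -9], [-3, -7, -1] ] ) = 504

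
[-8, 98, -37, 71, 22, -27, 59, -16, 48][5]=-27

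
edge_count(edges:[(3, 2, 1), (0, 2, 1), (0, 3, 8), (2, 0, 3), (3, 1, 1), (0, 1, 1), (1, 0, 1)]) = 7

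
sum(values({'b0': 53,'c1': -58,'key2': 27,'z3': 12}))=34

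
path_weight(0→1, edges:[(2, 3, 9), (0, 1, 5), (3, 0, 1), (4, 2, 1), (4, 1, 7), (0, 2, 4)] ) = 5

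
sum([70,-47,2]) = 25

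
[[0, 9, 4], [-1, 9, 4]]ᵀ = [[0, -1], [9, 9], [4, 4]]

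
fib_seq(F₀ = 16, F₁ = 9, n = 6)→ F_2 = F_1 + F_0 = 25
F_3 = F_2 + F_1 = 34
F_4 = F_3 + F_2 = 59
...
= [16, 9, 25, 34, 59, 93]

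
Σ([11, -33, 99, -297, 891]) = 11 + -33 + 99 + -297 + 891
= 671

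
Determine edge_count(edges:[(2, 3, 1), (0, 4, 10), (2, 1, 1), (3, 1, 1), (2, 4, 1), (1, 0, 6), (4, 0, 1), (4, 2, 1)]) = 8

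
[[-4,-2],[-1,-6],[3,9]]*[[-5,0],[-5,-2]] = C[0][0] = (-4)*(-5) + (-2)*(-5) = 30
C[0][1] = (-4)*(0) + (-2)*(-2) = 4
C[1][0] = (-1)*(-5) + (-6)*(-5) = 35
C[1][1] = (-1)*(0) + (-6)*(-2) = 12
C[2][0] = (3)*(-5) + (9)*(-5) = -60
C[2][1] = (3)*(0) + (9)*(-2) = -18
= [[30, 4], [35, 12], [-60, -18]]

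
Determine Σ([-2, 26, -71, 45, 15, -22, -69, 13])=(-2) + 26 + (-71) + 45 + 15 + (-22) + (-69) + 13
= -65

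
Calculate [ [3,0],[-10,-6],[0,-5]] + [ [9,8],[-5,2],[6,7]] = [[12, 8], [-15, -4], [6, 2]]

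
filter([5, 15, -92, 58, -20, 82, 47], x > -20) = [5, 15, 58, 82, 47]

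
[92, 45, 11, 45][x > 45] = [92]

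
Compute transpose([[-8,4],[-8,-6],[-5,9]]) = [[-8, -8, -5], [4, -6, 9]]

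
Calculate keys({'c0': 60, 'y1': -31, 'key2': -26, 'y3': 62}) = ['c0', 'y1', 'key2', 'y3']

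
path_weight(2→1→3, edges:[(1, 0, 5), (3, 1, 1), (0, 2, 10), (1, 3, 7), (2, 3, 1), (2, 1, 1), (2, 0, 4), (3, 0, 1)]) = w(2→1)=1 + w(1→3)=7
= 8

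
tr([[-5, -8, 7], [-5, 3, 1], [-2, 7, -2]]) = -4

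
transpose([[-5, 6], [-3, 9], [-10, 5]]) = [[-5, -3, -10], [6, 9, 5]]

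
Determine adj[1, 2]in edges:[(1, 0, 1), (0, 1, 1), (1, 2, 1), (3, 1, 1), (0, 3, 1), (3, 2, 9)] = 1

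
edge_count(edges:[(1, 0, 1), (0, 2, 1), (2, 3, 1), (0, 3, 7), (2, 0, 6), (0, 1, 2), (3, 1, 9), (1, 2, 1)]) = 8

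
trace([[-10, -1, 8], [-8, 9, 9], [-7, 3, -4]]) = -5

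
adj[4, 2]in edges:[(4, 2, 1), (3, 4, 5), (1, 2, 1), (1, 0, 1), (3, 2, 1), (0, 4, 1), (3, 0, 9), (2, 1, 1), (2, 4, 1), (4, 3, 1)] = 1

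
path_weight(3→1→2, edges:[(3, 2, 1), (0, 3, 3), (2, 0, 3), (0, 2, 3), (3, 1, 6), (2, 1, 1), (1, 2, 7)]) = w(3→1)=6 + w(1→2)=7
= 13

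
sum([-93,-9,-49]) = -151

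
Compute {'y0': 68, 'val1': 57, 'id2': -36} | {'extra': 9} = {'y0': 68, 'val1': 57, 'id2': -36, 'extra': 9}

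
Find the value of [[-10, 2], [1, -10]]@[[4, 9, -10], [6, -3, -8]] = C[0][0] = (-10)*(4) + (2)*(6) = -28
C[0][1] = (-10)*(9) + (2)*(-3) = -96
C[0][2] = (-10)*(-10) + (2)*(-8) = 84
C[1][0] = (1)*(4) + (-10)*(6) = -56
C[1][1] = (1)*(9) + (-10)*(-3) = 39
C[1][2] = (1)*(-10) + (-10)*(-8) = 70
= [[-28, -96, 84], [-56, 39, 70]]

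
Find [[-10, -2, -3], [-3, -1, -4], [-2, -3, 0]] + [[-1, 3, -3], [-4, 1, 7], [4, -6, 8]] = [[-11, 1, -6], [-7, 0, 3], [2, -9, 8]]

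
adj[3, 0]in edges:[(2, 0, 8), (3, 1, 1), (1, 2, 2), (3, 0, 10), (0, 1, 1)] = 10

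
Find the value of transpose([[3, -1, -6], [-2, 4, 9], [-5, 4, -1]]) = [[3, -2, -5], [-1, 4, 4], [-6, 9, -1]]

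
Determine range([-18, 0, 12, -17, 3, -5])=30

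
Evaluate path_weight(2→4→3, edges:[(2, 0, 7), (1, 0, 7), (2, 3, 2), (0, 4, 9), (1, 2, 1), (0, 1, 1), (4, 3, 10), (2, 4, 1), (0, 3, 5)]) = 11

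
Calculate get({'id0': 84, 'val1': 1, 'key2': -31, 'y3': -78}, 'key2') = -31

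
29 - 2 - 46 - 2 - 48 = -69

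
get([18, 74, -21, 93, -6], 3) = 93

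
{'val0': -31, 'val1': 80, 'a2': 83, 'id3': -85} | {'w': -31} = {'val0': -31, 'val1': 80, 'a2': 83, 'id3': -85, 'w': -31}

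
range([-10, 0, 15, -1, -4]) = 25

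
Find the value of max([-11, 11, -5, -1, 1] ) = 11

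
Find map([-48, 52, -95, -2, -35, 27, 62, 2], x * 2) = [-96, 104, -190, -4, -70, 54, 124, 4]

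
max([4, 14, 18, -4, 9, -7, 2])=18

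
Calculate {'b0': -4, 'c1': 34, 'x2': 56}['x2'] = 56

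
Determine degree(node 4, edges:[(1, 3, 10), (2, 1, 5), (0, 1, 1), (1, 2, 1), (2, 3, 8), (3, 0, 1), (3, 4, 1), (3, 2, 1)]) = incident: (3,4)
= 1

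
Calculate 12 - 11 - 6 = -5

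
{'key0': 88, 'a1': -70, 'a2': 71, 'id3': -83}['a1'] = -70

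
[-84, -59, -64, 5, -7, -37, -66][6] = -66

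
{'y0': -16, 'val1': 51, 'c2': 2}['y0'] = -16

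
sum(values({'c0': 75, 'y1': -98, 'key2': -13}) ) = 75 + (-98) + (-13)
= -36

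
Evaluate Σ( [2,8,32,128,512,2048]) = 2 + 8 + 32 + 128 + 512 + 2048
= 2730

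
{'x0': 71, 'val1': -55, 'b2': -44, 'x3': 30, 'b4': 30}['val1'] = -55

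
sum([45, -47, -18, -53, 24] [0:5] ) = slice → [45, -47, -18, -53, 24]
45 + (-47) + (-18) + (-53) + 24
= -49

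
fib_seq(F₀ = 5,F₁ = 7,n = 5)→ [5, 7, 12, 19, 31]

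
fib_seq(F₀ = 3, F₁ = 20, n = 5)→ [3, 20, 23, 43, 66]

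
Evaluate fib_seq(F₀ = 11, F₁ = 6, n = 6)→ [11, 6, 17, 23, 40, 63]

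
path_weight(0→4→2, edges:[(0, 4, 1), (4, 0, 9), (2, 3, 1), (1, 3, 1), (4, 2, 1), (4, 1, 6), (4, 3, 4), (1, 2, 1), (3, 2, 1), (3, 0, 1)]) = w(0→4)=1 + w(4→2)=1
= 2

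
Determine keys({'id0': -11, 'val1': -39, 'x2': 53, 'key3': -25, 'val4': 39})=['id0', 'val1', 'x2', 'key3', 'val4']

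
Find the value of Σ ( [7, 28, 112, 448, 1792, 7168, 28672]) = 7 + 28 + 112 + 448 + 1792 + 7168 + 28672
= 38227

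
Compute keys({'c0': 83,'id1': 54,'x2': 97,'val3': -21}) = ['c0', 'id1', 'x2', 'val3']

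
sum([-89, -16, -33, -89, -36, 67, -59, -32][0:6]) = slice → [-89, -16, -33, -89, -36, 67]
(-89) + (-16) + (-33) + (-89) + (-36) + 67
= -196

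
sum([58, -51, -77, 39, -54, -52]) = -137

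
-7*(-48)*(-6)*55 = -110880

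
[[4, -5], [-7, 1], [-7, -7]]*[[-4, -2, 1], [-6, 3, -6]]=[[14, -23, 34], [22, 17, -13], [70, -7, 35]]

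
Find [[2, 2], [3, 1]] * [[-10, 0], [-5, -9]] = [[-30, -18], [-35, -9]]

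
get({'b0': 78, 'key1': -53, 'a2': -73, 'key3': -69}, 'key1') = -53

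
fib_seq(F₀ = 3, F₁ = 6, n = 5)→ [3, 6, 9, 15, 24]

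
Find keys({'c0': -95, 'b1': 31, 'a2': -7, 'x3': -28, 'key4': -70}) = ['c0', 'b1', 'a2', 'x3', 'key4']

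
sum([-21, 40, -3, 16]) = (-21) + 40 + (-3) + 16
= 32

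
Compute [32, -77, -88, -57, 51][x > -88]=keep x where x > -88: 32✓, -77✓, -88✗, -57✓, 51✓
= [32, -77, -57, 51]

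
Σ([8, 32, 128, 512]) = 8 + 32 + 128 + 512
= 680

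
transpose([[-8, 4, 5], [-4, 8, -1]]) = [[-8, -4], [4, 8], [5, -1]]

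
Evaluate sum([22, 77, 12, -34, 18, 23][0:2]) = slice → [22, 77]
22 + 77
= 99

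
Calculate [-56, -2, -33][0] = -56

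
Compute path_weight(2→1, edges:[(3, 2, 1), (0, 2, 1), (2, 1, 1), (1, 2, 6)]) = 1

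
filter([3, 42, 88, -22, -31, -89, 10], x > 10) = keep x where x > 10: 3✗, 42✓, 88✓, -22✗, -31✗, -89✗, 10✗
= [42, 88]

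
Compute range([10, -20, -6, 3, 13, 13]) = 33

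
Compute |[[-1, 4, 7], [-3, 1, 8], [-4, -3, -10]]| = (1)*(-1)*det([[1, 8], [-3, -10]]) + (-1)*(4)*det([[-3, 8], [-4, -10]]) + (1)*(7)*det([[-3, 1], [-4, -3]])
= -14 + -248 + 91
= -171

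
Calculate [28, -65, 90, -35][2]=90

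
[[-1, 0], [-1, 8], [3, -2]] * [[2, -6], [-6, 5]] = C[0][0] = (-1)*(2) + (0)*(-6) = -2
C[0][1] = (-1)*(-6) + (0)*(5) = 6
C[1][0] = (-1)*(2) + (8)*(-6) = -50
C[1][1] = (-1)*(-6) + (8)*(5) = 46
C[2][0] = (3)*(2) + (-2)*(-6) = 18
C[2][1] = (3)*(-6) + (-2)*(5) = -28
= [[-2, 6], [-50, 46], [18, -28]]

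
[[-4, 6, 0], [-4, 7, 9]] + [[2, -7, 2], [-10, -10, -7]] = [[-2, -1, 2], [-14, -3, 2]]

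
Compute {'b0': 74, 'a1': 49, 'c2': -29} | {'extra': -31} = {'b0': 74, 'a1': 49, 'c2': -29, 'extra': -31}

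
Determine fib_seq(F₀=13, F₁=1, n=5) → F_2 = F_1 + F_0 = 14
F_3 = F_2 + F_1 = 15
F_4 = F_3 + F_2 = 29
= [13, 1, 14, 15, 29]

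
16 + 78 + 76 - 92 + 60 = 138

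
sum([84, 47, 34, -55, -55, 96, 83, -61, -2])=84 + 47 + 34 + (-55) + (-55) + 96 + 83 + (-61) + (-2)
= 171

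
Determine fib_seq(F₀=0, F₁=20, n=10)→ [0, 20, 20, 40, 60, 100, 160, 260, 420, 680]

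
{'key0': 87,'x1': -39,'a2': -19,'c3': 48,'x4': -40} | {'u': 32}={'key0': 87, 'x1': -39, 'a2': -19, 'c3': 48, 'x4': -40, 'u': 32}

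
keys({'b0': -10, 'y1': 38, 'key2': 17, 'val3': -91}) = ['b0', 'y1', 'key2', 'val3']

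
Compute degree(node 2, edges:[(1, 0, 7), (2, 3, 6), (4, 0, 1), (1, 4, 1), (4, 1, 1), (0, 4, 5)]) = incident: (2,3)
= 1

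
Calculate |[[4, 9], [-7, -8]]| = (4)*(-8) - (9)*(-7)
= 31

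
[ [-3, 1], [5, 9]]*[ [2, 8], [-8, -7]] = [[-14, -31], [-62, -23]]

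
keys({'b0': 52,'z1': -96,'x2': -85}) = ['b0', 'z1', 'x2']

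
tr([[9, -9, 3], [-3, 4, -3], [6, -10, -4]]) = diagonal: 9 + 4 + (-4)
= 9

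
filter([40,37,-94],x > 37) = [40]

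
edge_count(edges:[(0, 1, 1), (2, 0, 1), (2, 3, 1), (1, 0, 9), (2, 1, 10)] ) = 5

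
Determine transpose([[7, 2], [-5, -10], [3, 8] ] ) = [[7, -5, 3], [2, -10, 8]]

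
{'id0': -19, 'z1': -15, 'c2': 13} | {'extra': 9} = {'id0': -19, 'z1': -15, 'c2': 13, 'extra': 9}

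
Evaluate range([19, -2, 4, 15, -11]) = 30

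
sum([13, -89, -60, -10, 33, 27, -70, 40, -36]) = -152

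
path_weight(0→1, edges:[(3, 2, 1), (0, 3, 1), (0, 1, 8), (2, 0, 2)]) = w(0→1)=8
= 8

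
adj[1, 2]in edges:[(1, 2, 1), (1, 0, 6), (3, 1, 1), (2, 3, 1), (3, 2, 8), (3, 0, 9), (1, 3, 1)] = 1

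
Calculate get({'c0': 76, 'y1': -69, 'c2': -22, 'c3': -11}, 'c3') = -11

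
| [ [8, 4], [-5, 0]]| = (8)*(0) - (4)*(-5)
= 20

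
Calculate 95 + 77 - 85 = 87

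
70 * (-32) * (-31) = 69440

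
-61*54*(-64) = 210816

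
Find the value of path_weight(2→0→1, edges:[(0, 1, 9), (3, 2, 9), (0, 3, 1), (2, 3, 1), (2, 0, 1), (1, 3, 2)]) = 10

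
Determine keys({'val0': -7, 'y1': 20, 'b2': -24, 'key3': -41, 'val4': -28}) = ['val0', 'y1', 'b2', 'key3', 'val4']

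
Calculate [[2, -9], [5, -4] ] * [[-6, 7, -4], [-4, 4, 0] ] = [[24, -22, -8], [-14, 19, -20]]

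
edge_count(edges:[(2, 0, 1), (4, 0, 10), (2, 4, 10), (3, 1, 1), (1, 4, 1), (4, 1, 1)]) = 6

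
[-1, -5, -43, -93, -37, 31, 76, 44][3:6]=[-93, -37, 31]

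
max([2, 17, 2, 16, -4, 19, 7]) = 19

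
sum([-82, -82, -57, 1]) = (-82) + (-82) + (-57) + 1
= -220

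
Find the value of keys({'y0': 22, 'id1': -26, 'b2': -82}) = ['y0', 'id1', 'b2']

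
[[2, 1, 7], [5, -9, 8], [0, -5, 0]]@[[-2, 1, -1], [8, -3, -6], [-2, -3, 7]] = [[-10, -22, 41], [-98, 8, 105], [-40, 15, 30]]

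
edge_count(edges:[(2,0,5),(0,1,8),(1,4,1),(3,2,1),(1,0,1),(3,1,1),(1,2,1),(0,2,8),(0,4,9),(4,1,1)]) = 10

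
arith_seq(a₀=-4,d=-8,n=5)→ a_0 = -4 + 0*-8 = -4
a_1 = -4 + 1*-8 = -12
a_2 = -4 + 2*-8 = -20
...
= [-4, -12, -20, -28, -36]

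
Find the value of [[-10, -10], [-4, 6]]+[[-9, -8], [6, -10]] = [[-19, -18], [2, -4]]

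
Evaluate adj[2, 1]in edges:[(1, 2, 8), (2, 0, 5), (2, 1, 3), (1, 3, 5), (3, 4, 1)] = 3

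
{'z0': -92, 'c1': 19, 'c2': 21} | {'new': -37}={'z0': -92, 'c1': 19, 'c2': 21, 'new': -37}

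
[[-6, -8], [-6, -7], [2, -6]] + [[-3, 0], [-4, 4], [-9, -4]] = [[-9, -8], [-10, -3], [-7, -10]]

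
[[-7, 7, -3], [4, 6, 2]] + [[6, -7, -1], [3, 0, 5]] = [[-1, 0, -4], [7, 6, 7]]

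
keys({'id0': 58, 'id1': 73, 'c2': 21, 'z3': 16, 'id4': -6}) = ['id0', 'id1', 'c2', 'z3', 'id4']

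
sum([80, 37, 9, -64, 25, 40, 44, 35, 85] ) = 291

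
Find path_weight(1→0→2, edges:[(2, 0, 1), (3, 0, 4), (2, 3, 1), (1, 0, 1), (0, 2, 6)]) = 7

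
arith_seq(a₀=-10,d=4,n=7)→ [-10, -6, -2, 2, 6, 10, 14]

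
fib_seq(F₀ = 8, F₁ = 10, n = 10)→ F_2 = F_1 + F_0 = 18
F_3 = F_2 + F_1 = 28
F_4 = F_3 + F_2 = 46
...
= [8, 10, 18, 28, 46, 74, 120, 194, 314, 508]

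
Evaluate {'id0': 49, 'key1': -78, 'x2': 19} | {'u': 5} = {'id0': 49, 'key1': -78, 'x2': 19, 'u': 5}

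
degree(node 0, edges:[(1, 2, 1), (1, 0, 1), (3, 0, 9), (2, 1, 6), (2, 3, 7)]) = 2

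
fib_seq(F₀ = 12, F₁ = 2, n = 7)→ [12, 2, 14, 16, 30, 46, 76]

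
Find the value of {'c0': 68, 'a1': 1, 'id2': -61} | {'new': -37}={'c0': 68, 'a1': 1, 'id2': -61, 'new': -37}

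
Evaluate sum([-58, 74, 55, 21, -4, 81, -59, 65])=(-58) + 74 + 55 + 21 + (-4) + 81 + (-59) + 65
= 175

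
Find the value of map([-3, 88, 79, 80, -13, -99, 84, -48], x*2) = [-6, 176, 158, 160, -26, -198, 168, -96]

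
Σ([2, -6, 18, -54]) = -40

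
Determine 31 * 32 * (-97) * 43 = -4137632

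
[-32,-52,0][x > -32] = [0]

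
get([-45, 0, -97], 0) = -45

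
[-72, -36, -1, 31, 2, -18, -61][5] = -18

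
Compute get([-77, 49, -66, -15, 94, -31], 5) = -31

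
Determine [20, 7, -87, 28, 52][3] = 28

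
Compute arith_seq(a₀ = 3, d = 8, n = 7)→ [3, 11, 19, 27, 35, 43, 51]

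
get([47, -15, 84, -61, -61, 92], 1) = -15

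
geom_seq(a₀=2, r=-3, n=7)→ a_0 = 2*(-3)^0 = 2
a_1 = 2*(-3)^1 = -6
a_2 = 2*(-3)^2 = 18
...
= [2, -6, 18, -54, 162, -486, 1458]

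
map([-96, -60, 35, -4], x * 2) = [-192, -120, 70, -8]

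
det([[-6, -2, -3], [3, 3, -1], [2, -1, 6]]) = -35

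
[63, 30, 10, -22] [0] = 63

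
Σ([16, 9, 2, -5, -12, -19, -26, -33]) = -68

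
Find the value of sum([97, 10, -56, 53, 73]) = 177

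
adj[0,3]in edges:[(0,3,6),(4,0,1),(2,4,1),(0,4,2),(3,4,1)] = 6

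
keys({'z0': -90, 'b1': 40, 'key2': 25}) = ['z0', 'b1', 'key2']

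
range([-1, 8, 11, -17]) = 28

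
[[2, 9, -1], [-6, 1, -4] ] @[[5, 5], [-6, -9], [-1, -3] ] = [[-43, -68], [-32, -27]]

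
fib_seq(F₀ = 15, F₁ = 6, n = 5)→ [15, 6, 21, 27, 48]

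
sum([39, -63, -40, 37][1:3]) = slice → [-63, -40]
(-63) + (-40)
= -103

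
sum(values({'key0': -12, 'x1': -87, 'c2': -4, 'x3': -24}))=-127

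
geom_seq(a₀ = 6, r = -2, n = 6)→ a_0 = 6*(-2)^0 = 6
a_1 = 6*(-2)^1 = -12
a_2 = 6*(-2)^2 = 24
...
= [6, -12, 24, -48, 96, -192]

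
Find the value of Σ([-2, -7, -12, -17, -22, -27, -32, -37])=-156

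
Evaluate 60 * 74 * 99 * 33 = 14505480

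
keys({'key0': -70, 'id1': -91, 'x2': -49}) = ['key0', 'id1', 'x2']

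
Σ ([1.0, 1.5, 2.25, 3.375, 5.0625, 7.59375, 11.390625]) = 1.0 + 1.5 + 2.25 + 3.375 + 5.0625 + 7.59375 + 11.390625
= 32.171875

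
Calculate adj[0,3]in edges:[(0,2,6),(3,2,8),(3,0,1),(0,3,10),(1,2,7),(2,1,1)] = 10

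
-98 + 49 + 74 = 25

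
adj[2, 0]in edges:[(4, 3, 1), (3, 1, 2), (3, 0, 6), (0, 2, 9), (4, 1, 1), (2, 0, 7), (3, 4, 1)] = 7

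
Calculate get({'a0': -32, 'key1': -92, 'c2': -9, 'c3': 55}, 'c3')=55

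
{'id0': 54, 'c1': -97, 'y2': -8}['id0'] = 54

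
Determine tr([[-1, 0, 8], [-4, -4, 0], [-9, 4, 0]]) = -5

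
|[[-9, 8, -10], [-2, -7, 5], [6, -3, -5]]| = (1)*(-9)*det([[-7, 5], [-3, -5]]) + (-1)*(8)*det([[-2, 5], [6, -5]]) + (1)*(-10)*det([[-2, -7], [6, -3]])
= -450 + 160 + -480
= -770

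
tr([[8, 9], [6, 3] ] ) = 11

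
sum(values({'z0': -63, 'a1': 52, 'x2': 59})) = (-63) + 52 + 59
= 48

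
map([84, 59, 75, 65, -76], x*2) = 84*2=168, 59*2=118, 75*2=150, 65*2=130, -76*2=-152
= [168, 118, 150, 130, -152]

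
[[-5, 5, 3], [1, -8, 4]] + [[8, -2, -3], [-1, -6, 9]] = [[3, 3, 0], [0, -14, 13]]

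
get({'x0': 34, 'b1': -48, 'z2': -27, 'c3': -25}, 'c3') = -25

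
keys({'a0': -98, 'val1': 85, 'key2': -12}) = ['a0', 'val1', 'key2']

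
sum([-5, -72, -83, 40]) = (-5) + (-72) + (-83) + 40
= -120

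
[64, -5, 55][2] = 55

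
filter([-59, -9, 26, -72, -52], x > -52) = [-9, 26]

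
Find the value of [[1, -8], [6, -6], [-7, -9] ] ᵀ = [[1, 6, -7], [-8, -6, -9]]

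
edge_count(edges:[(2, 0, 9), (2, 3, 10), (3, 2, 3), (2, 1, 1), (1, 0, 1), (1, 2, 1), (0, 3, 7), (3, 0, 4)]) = 8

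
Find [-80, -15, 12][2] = 12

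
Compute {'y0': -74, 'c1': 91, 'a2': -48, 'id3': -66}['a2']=-48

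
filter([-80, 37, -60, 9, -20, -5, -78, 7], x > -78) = keep x where x > -78: -80✗, 37✓, -60✓, 9✓, -20✓, -5✓, -78✗, 7✓
= [37, -60, 9, -20, -5, 7]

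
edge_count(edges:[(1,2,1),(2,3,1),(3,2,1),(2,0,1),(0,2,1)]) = 5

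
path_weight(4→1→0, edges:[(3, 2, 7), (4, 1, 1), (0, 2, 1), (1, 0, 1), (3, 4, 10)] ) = w(4→1)=1 + w(1→0)=1
= 2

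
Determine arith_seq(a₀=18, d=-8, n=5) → [18, 10, 2, -6, -14]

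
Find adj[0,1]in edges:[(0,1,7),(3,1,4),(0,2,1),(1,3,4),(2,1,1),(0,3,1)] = 7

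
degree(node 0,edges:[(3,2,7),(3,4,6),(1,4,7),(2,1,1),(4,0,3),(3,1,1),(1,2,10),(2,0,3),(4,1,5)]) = incident: (4,0), (2,0)
= 2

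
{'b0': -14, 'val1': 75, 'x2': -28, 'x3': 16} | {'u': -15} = {'b0': -14, 'val1': 75, 'x2': -28, 'x3': 16, 'u': -15}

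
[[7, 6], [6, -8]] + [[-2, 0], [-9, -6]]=[[5, 6], [-3, -14]]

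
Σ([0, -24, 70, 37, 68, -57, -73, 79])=0 + (-24) + 70 + 37 + 68 + (-57) + (-73) + 79
= 100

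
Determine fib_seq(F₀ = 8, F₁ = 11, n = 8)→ F_2 = F_1 + F_0 = 19
F_3 = F_2 + F_1 = 30
F_4 = F_3 + F_2 = 49
...
= [8, 11, 19, 30, 49, 79, 128, 207]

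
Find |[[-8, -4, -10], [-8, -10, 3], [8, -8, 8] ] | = (1)*(-8)*det([[-10, 3], [-8, 8]]) + (-1)*(-4)*det([[-8, 3], [8, 8]]) + (1)*(-10)*det([[-8, -10], [8, -8]])
= 448 + -352 + -1440
= -1344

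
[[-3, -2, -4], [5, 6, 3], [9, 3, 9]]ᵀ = [[-3, 5, 9], [-2, 6, 3], [-4, 3, 9]]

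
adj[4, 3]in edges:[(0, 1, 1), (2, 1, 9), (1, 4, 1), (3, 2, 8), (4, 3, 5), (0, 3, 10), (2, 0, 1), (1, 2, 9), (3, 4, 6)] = 5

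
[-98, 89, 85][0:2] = [-98, 89]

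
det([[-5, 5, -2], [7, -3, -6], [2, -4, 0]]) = 104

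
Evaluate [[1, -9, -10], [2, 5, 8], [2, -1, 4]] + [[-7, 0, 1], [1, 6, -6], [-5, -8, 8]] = [[-6, -9, -9], [3, 11, 2], [-3, -9, 12]]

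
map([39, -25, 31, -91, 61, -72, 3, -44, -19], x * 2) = [78, -50, 62, -182, 122, -144, 6, -88, -38]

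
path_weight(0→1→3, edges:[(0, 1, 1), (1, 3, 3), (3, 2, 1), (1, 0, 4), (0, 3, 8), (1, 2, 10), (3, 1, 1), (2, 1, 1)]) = w(0→1)=1 + w(1→3)=3
= 4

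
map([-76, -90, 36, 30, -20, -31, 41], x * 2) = -76*2=-152, -90*2=-180, 36*2=72, 30*2=60, -20*2=-40, -31*2=-62, 41*2=82
= [-152, -180, 72, 60, -40, -62, 82]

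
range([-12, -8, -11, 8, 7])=20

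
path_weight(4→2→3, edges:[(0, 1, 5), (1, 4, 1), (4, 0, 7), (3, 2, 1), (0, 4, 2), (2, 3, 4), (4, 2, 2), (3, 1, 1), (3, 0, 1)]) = 6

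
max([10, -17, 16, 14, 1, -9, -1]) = 16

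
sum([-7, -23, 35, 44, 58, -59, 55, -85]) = 18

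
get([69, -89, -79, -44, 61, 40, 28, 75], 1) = -89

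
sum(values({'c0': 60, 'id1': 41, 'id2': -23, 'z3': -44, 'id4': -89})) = -55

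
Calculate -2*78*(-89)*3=41652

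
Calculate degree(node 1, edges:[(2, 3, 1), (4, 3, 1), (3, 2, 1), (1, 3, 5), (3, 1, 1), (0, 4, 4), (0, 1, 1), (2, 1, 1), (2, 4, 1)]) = 4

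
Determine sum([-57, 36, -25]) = (-57) + 36 + (-25)
= -46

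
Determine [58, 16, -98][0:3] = [58, 16, -98]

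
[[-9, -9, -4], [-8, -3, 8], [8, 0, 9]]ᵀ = [[-9, -8, 8], [-9, -3, 0], [-4, 8, 9]]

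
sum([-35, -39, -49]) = -123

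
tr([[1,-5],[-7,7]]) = diagonal: 1 + 7
= 8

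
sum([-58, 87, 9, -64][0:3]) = slice → [-58, 87, 9]
(-58) + 87 + 9
= 38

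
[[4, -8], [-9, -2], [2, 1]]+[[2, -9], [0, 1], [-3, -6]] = [[6, -17], [-9, -1], [-1, -5]]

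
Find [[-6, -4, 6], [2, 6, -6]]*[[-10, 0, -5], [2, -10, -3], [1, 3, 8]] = [[58, 58, 90], [-14, -78, -76]]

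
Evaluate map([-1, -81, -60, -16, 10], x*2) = [-2, -162, -120, -32, 20]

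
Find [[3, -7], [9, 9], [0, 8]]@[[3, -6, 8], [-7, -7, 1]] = [[58, 31, 17], [-36, -117, 81], [-56, -56, 8]]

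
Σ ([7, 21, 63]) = 7 + 21 + 63
= 91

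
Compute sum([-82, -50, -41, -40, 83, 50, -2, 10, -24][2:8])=slice → [-41, -40, 83, 50, -2, 10]
(-41) + (-40) + 83 + 50 + (-2) + 10
= 60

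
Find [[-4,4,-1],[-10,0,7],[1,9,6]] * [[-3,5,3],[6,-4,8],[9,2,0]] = C[0][0] = (-4)*(-3) + (4)*(6) + (-1)*(9) = 27
C[0][1] = (-4)*(5) + (4)*(-4) + (-1)*(2) = -38
C[0][2] = (-4)*(3) + (4)*(8) + (-1)*(0) = 20
C[1][0] = (-10)*(-3) + (0)*(6) + (7)*(9) = 93
C[1][1] = (-10)*(5) + (0)*(-4) + (7)*(2) = -36
C[1][2] = (-10)*(3) + (0)*(8) + (7)*(0) = -30
... (3 more cells)
= [[27, -38, 20], [93, -36, -30], [105, -19, 75]]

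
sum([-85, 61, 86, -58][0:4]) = 4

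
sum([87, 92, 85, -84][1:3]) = 177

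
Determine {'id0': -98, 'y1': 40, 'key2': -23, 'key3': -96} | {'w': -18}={'id0': -98, 'y1': 40, 'key2': -23, 'key3': -96, 'w': -18}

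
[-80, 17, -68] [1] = 17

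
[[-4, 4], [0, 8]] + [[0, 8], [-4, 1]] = [[-4, 12], [-4, 9]]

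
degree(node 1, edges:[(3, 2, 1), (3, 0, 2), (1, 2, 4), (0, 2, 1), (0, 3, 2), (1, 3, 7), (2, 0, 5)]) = 2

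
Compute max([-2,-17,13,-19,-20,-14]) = 13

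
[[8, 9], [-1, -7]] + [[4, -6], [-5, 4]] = [[12, 3], [-6, -3]]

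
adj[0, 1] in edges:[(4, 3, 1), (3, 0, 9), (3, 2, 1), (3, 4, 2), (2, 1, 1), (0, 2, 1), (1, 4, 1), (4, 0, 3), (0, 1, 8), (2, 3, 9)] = 8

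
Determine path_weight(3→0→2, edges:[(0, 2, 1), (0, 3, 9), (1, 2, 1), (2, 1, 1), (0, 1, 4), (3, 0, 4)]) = 5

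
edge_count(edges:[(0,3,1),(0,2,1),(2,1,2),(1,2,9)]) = 4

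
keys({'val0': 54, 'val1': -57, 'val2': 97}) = ['val0', 'val1', 'val2']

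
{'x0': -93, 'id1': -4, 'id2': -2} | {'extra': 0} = {'x0': -93, 'id1': -4, 'id2': -2, 'extra': 0}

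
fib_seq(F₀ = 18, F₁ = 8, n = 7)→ [18, 8, 26, 34, 60, 94, 154]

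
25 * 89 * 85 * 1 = 189125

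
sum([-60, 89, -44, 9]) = -6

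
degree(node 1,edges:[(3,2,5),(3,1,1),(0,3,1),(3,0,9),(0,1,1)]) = incident: (3,1), (0,1)
= 2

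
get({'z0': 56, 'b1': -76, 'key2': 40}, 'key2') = 40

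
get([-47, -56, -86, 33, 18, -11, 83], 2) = -86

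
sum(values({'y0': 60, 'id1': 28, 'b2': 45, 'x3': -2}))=131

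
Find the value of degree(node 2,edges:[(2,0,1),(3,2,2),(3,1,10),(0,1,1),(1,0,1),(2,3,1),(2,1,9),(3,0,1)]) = incident: (2,0), (3,2), (2,3), (2,1)
= 4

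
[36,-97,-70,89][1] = -97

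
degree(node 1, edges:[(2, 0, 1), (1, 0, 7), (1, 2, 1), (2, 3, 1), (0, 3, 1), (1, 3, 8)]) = incident: (1,0), (1,2), (1,3)
= 3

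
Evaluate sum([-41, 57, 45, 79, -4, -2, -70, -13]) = (-41) + 57 + 45 + 79 + (-4) + (-2) + (-70) + (-13)
= 51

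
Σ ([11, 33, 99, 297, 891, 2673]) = 11 + 33 + 99 + 297 + 891 + 2673
= 4004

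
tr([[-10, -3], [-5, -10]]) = -20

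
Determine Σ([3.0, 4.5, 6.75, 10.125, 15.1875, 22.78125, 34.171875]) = 96.515625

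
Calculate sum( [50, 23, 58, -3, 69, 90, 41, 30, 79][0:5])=slice → [50, 23, 58, -3, 69]
50 + 23 + 58 + (-3) + 69
= 197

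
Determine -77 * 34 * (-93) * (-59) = -14364966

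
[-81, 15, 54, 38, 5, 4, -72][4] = 5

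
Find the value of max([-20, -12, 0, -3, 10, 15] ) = 15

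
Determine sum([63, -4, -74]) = -15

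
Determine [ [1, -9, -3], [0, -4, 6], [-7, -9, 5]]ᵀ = [[1, 0, -7], [-9, -4, -9], [-3, 6, 5]]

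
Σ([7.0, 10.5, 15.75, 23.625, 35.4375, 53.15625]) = 7.0 + 10.5 + 15.75 + 23.625 + 35.4375 + 53.15625
= 145.46875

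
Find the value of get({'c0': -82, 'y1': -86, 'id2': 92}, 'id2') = 92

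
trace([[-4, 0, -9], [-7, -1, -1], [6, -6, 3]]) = -2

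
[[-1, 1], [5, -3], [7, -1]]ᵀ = [[-1, 5, 7], [1, -3, -1]]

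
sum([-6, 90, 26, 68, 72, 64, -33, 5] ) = 286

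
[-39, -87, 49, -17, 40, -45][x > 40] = keep x where x > 40: -39✗, -87✗, 49✓, -17✗, 40✗, -45✗
= [49]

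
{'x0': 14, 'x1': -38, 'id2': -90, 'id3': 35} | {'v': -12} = {'x0': 14, 'x1': -38, 'id2': -90, 'id3': 35, 'v': -12}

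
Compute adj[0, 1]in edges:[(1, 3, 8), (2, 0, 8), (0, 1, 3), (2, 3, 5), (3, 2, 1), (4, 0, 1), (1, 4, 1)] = 3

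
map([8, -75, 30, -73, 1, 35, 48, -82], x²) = [64, 5625, 900, 5329, 1, 1225, 2304, 6724]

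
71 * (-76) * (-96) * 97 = 50247552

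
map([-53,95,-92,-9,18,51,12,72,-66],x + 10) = [-43, 105, -82, 1, 28, 61, 22, 82, -56]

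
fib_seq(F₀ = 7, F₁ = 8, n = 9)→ [7, 8, 15, 23, 38, 61, 99, 160, 259]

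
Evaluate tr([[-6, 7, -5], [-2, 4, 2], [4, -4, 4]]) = 2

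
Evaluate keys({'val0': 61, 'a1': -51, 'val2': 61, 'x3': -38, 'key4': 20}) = ['val0', 'a1', 'val2', 'x3', 'key4']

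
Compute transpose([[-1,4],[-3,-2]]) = [[-1, -3], [4, -2]]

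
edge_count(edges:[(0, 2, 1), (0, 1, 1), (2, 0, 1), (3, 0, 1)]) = 4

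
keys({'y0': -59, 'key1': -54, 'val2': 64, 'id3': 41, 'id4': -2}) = ['y0', 'key1', 'val2', 'id3', 'id4']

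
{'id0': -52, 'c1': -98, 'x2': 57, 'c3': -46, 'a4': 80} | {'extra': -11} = {'id0': -52, 'c1': -98, 'x2': 57, 'c3': -46, 'a4': 80, 'extra': -11}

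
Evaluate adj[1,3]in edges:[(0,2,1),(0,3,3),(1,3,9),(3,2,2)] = 9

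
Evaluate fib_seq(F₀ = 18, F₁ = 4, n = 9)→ F_2 = F_1 + F_0 = 22
F_3 = F_2 + F_1 = 26
F_4 = F_3 + F_2 = 48
...
= [18, 4, 22, 26, 48, 74, 122, 196, 318]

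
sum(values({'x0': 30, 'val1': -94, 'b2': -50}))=-114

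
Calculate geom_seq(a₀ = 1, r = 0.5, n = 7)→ [1.0, 0.5, 0.25, 0.125, 0.0625, 0.03125, 0.015625]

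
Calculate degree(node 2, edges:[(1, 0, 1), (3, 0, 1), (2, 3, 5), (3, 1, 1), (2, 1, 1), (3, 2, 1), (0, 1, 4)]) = 3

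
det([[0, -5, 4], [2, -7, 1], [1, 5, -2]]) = (1)*(0)*det([[-7, 1], [5, -2]]) + (-1)*(-5)*det([[2, 1], [1, -2]]) + (1)*(4)*det([[2, -7], [1, 5]])
= 0 + -25 + 68
= 43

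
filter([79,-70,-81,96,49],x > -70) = keep x where x > -70: 79✓, -70✗, -81✗, 96✓, 49✓
= [79, 96, 49]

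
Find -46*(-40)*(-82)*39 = -5884320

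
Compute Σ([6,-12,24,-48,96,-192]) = 6 + -12 + 24 + -48 + 96 + -192
= -126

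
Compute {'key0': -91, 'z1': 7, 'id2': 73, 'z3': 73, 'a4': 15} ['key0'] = -91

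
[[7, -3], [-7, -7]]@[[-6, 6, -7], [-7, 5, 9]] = C[0][0] = (7)*(-6) + (-3)*(-7) = -21
C[0][1] = (7)*(6) + (-3)*(5) = 27
C[0][2] = (7)*(-7) + (-3)*(9) = -76
C[1][0] = (-7)*(-6) + (-7)*(-7) = 91
C[1][1] = (-7)*(6) + (-7)*(5) = -77
C[1][2] = (-7)*(-7) + (-7)*(9) = -14
= [[-21, 27, -76], [91, -77, -14]]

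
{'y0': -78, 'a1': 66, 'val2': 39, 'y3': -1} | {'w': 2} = {'y0': -78, 'a1': 66, 'val2': 39, 'y3': -1, 'w': 2}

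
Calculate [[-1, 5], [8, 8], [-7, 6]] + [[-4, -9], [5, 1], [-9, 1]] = [[-5, -4], [13, 9], [-16, 7]]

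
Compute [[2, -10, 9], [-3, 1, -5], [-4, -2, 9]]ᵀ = [[2, -3, -4], [-10, 1, -2], [9, -5, 9]]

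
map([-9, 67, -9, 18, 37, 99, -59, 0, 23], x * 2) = -9*2=-18, 67*2=134, -9*2=-18, 18*2=36, 37*2=74, 99*2=198, -59*2=-118, 0*2=0, 23*2=46
= [-18, 134, -18, 36, 74, 198, -118, 0, 46]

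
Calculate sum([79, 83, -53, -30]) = 79 + 83 + (-53) + (-30)
= 79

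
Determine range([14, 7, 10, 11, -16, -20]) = 34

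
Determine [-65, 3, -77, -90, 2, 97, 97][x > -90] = [-65, 3, -77, 2, 97, 97]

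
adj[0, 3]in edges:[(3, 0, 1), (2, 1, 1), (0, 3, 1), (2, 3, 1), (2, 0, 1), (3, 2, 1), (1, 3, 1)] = 1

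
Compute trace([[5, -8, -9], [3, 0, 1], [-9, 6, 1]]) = 6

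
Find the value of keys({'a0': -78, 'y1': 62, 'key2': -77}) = ['a0', 'y1', 'key2']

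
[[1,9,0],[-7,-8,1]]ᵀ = [[1, -7], [9, -8], [0, 1]]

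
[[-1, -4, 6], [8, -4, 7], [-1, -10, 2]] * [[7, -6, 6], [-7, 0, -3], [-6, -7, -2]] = C[0][0] = (-1)*(7) + (-4)*(-7) + (6)*(-6) = -15
C[0][1] = (-1)*(-6) + (-4)*(0) + (6)*(-7) = -36
C[0][2] = (-1)*(6) + (-4)*(-3) + (6)*(-2) = -6
C[1][0] = (8)*(7) + (-4)*(-7) + (7)*(-6) = 42
C[1][1] = (8)*(-6) + (-4)*(0) + (7)*(-7) = -97
C[1][2] = (8)*(6) + (-4)*(-3) + (7)*(-2) = 46
... (3 more cells)
= [[-15, -36, -6], [42, -97, 46], [51, -8, 20]]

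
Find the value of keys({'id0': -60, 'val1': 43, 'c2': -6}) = ['id0', 'val1', 'c2']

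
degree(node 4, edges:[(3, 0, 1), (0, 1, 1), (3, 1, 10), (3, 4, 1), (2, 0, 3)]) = 1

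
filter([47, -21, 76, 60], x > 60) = keep x where x > 60: 47✗, -21✗, 76✓, 60✗
= [76]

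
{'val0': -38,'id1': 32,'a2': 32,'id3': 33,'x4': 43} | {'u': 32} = {'val0': -38, 'id1': 32, 'a2': 32, 'id3': 33, 'x4': 43, 'u': 32}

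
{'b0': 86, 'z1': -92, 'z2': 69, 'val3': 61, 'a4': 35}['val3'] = 61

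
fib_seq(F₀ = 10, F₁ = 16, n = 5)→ [10, 16, 26, 42, 68]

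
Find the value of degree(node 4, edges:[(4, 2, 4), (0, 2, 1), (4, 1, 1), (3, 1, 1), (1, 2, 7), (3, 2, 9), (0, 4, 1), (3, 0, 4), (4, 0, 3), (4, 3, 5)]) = incident: (4,2), (4,1), (0,4), (4,0), (4,3)
= 5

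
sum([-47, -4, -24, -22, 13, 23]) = -61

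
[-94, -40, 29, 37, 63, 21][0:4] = [-94, -40, 29, 37]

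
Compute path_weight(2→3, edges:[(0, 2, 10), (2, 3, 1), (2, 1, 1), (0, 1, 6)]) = 1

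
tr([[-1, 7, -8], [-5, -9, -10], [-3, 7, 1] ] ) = -9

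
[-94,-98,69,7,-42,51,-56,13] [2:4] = [69, 7]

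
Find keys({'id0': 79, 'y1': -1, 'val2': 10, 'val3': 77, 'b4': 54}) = ['id0', 'y1', 'val2', 'val3', 'b4']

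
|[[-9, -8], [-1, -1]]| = (-9)*(-1) - (-8)*(-1)
= 1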